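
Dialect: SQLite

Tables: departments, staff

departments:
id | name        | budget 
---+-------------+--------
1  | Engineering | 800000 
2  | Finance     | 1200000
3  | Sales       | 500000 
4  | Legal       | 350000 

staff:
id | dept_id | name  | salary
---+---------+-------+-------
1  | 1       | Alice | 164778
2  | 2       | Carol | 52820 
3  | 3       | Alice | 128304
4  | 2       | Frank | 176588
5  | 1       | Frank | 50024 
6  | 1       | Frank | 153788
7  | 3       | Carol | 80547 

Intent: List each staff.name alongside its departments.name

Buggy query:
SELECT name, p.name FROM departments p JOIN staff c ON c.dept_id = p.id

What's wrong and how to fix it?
Bug: 'name' exists in both joined tables, so the database can't tell which one is meant

Fix: Prefix ambiguous columns with the table alias

Corrected query:
SELECT c.name, p.name FROM departments p JOIN staff c ON c.dept_id = p.id

Result:
name  | name       
------+------------
Alice | Engineering
Carol | Finance    
Alice | Sales      
Frank | Finance    
Frank | Engineering
Frank | Engineering
Carol | Sales      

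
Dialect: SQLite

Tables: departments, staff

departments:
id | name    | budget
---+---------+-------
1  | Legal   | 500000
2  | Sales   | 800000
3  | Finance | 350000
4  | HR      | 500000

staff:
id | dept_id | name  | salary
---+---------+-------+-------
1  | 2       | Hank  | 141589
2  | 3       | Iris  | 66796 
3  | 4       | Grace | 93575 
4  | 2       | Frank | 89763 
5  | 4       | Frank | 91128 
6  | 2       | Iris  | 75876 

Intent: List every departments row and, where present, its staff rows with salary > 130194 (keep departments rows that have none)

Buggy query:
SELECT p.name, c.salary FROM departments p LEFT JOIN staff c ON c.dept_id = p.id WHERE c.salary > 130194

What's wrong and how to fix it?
Bug: A WHERE condition on the right-hand table after LEFT JOIN drops unmatched parents

Fix: Put 'c.salary > 130194' in the JOIN's ON clause instead of WHERE

Corrected query:
SELECT p.name, c.salary FROM departments p LEFT JOIN staff c ON c.dept_id = p.id AND c.salary > 130194

Result:
name    | salary
--------+-------
Legal   | NULL  
Sales   | 141589
Finance | NULL  
HR      | NULL  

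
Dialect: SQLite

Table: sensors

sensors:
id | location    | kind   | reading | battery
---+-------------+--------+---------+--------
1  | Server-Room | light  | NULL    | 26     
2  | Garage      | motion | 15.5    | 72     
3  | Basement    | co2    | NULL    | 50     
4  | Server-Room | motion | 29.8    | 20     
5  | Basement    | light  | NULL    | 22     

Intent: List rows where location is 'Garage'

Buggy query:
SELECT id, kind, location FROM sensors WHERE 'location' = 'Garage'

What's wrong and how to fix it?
Bug: 'location' in single quotes is a string literal, not the column; the comparison is literal-vs-literal and never true

Fix: Reference the column as location without single quotes

Corrected query:
SELECT id, kind, location FROM sensors WHERE location = 'Garage'

Result:
id | kind   | location
---+--------+---------
2  | motion | Garage  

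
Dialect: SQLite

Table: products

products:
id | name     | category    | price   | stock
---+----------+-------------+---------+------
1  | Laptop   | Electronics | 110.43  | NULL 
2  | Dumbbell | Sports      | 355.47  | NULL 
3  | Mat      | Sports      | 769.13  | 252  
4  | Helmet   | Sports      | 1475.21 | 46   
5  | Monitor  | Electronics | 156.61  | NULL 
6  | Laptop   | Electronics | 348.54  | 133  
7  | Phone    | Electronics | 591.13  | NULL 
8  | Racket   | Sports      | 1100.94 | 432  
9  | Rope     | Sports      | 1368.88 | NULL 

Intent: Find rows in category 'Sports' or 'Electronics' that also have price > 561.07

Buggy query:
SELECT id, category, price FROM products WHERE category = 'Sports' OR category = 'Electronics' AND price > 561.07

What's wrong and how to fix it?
Bug: AND binds tighter than OR, so this parses as category = 'Sports' OR (category = 'Electronics' AND price > 561.07)

Fix: Group the OR with parentheses (or use IN), then AND the threshold

Corrected query:
SELECT id, category, price FROM products WHERE (category = 'Sports' OR category = 'Electronics') AND price > 561.07

Result:
id | category    | price  
---+-------------+--------
3  | Sports      | 769.13 
4  | Sports      | 1475.21
7  | Electronics | 591.13 
8  | Sports      | 1100.94
9  | Sports      | 1368.88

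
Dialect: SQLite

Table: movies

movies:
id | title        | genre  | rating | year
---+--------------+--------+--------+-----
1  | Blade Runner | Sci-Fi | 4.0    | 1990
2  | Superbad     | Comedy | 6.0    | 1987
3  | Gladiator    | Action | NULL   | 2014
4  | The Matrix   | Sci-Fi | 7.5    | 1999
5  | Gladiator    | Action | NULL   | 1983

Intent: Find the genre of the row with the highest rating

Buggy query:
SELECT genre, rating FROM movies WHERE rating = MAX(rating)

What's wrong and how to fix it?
Bug: WHERE is evaluated per row; an aggregate over the whole table isn't defined there

Fix: Wrap MAX in a scalar subquery so WHERE compares against a single value

Corrected query:
SELECT genre, rating FROM movies WHERE rating = (SELECT MAX(rating) FROM movies)

Result:
genre  | rating
-------+-------
Sci-Fi | 7.5   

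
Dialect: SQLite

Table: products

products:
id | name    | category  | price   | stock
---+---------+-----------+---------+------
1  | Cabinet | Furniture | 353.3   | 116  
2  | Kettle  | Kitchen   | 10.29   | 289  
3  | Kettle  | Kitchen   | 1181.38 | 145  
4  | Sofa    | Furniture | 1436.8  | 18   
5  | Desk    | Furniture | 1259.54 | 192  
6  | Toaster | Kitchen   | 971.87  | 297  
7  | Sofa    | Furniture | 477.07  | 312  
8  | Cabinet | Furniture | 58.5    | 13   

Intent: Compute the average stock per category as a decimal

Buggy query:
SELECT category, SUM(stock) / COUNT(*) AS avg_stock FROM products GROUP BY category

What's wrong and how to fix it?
Bug: SUM(stock) and COUNT(*) are both integers; the division truncates the fractional part

Fix: Multiply by 1.0 (or CAST to REAL) to force floating-point division

Corrected query:
SELECT category, SUM(stock) * 1.0 / COUNT(*) AS avg_stock FROM products GROUP BY category

Result:
category  | avg_stock 
----------+-----------
Furniture | 130.2     
Kitchen   | 243.666667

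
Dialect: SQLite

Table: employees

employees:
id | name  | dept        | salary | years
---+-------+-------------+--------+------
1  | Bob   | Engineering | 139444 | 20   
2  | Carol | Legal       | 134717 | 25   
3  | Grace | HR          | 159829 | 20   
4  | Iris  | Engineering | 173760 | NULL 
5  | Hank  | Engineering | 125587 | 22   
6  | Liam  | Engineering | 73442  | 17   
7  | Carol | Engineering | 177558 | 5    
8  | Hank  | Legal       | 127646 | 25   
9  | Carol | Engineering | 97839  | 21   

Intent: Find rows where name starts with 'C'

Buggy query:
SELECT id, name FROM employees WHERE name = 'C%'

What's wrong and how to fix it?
Bug: Wildcards only work with LIKE; '=' treats '%' as a literal character

Fix: Use LIKE for wildcard pattern matching

Corrected query:
SELECT id, name FROM employees WHERE name LIKE 'C%'

Result:
id | name 
---+------
2  | Carol
7  | Carol
9  | Carol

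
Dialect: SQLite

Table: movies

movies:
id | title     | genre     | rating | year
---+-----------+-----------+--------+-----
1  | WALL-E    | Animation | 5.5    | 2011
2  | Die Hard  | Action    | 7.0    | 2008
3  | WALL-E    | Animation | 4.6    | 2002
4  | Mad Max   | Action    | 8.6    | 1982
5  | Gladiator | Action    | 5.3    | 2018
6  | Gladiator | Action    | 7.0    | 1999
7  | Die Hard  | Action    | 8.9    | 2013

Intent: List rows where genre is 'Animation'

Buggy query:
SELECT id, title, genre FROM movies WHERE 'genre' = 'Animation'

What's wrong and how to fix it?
Bug: Single quotes denote string literals in SQL; the column name is being compared as a constant string

Fix: Remove the quotes around the column name (or use double quotes for an identifier)

Corrected query:
SELECT id, title, genre FROM movies WHERE genre = 'Animation'

Result:
id | title  | genre    
---+--------+----------
1  | WALL-E | Animation
3  | WALL-E | Animation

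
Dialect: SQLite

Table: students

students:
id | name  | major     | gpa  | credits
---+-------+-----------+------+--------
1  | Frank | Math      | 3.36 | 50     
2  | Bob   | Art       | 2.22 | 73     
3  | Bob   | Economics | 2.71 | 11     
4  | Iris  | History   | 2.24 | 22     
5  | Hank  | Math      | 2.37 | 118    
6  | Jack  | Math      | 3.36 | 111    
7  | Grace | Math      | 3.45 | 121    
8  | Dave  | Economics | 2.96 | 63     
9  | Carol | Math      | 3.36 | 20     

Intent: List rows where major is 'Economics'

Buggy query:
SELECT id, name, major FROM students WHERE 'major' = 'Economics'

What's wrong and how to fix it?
Bug: 'major' in single quotes is a string literal, not the column; the comparison is literal-vs-literal and never true

Fix: Remove the quotes around the column name (or use double quotes for an identifier)

Corrected query:
SELECT id, name, major FROM students WHERE major = 'Economics'

Result:
id | name | major    
---+------+----------
3  | Bob  | Economics
8  | Dave | Economics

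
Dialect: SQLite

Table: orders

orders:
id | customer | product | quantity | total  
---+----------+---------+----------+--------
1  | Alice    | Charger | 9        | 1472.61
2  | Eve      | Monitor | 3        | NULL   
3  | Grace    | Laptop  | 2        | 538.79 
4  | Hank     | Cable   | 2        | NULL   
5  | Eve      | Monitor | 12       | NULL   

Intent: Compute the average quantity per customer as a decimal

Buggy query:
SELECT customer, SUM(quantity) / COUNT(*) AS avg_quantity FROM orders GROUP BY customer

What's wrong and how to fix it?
Bug: SUM(quantity) and COUNT(*) are both integers; the division truncates the fractional part

Fix: Cast one side to REAL so the division keeps the fractional part

Corrected query:
SELECT customer, SUM(quantity) * 1.0 / COUNT(*) AS avg_quantity FROM orders GROUP BY customer

Result:
customer | avg_quantity
---------+-------------
Alice    | 9           
Eve      | 7.5         
Grace    | 2           
Hank     | 2           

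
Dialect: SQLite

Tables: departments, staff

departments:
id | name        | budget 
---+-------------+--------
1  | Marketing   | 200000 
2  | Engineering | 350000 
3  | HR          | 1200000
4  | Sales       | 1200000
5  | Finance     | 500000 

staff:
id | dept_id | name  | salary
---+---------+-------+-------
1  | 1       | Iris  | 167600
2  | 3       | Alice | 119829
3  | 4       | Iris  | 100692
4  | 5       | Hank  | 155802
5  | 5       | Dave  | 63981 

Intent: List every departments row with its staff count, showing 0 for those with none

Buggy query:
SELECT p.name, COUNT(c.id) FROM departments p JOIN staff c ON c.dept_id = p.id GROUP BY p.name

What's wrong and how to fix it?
Bug: INNER JOIN drops departments rows that have no matching staff rows

Fix: Switch to LEFT JOIN to retain unmatched parent rows

Corrected query:
SELECT p.name, COUNT(c.id) FROM departments p LEFT JOIN staff c ON c.dept_id = p.id GROUP BY p.name

Result:
name        | COUNT(c.id)
------------+------------
Engineering | 0          
Finance     | 2          
HR          | 1          
Marketing   | 1          
Sales       | 1          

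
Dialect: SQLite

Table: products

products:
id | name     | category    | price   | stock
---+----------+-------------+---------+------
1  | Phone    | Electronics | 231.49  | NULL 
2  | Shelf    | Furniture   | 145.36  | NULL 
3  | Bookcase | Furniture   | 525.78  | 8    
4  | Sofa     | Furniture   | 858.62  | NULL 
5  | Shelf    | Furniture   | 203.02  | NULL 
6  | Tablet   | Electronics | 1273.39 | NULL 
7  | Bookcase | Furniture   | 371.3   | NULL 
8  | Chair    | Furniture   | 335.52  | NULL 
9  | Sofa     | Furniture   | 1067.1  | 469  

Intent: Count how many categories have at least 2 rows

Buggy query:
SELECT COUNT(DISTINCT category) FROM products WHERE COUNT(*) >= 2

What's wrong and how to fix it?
Bug: WHERE filters individual rows, not groups, so a group-level COUNT is invalid there

Fix: Use a subquery that GROUPs and filters with HAVING, then count its rows

Corrected query:
SELECT COUNT(*) FROM (SELECT category FROM products GROUP BY category HAVING COUNT(*) >= 2)

Result:
COUNT(*)
--------
2       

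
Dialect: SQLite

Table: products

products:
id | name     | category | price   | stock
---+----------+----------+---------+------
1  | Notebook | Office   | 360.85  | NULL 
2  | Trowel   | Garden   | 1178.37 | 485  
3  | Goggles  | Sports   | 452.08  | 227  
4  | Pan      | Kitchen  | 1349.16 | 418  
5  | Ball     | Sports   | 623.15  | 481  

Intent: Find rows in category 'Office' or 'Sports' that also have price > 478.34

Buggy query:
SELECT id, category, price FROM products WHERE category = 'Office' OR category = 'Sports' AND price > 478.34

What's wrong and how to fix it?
Bug: Without parentheses, AND is evaluated before OR, so the price filter only applies to the 'Sports' branch

Fix: Group the OR with parentheses (or use IN), then AND the threshold

Corrected query:
SELECT id, category, price FROM products WHERE (category = 'Office' OR category = 'Sports') AND price > 478.34

Result:
id | category | price 
---+----------+-------
5  | Sports   | 623.15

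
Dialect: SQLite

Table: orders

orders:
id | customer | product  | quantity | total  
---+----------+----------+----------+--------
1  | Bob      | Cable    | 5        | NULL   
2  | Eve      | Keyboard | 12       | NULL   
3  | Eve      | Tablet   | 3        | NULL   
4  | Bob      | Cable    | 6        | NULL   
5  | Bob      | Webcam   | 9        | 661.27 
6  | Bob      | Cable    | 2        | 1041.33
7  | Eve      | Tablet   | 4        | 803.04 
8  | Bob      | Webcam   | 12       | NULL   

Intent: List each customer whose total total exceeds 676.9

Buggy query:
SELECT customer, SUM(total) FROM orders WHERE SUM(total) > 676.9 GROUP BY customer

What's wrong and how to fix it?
Bug: WHERE runs before GROUP BY, so aggregates aren't available there

Fix: Use HAVING (which filters groups after aggregation) instead of WHERE

Corrected query:
SELECT customer, SUM(total) FROM orders GROUP BY customer HAVING SUM(total) > 676.9

Result:
customer | SUM(total)
---------+-----------
Bob      | 1702.6    
Eve      | 803.04    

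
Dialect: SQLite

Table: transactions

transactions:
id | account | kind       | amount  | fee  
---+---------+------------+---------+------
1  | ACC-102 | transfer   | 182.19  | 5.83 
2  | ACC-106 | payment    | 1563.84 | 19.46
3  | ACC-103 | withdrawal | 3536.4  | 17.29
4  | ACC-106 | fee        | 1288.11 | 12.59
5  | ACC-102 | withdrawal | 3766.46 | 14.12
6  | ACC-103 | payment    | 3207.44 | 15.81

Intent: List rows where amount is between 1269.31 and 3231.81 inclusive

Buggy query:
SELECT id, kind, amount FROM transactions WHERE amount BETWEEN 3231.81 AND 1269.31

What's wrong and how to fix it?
Bug: The bounds are reversed; BETWEEN a AND b requires a <= b to match anything

Fix: Swap the bounds so the smaller value comes first

Corrected query:
SELECT id, kind, amount FROM transactions WHERE amount BETWEEN 1269.31 AND 3231.81

Result:
id | kind    | amount 
---+---------+--------
2  | payment | 1563.84
4  | fee     | 1288.11
6  | payment | 3207.44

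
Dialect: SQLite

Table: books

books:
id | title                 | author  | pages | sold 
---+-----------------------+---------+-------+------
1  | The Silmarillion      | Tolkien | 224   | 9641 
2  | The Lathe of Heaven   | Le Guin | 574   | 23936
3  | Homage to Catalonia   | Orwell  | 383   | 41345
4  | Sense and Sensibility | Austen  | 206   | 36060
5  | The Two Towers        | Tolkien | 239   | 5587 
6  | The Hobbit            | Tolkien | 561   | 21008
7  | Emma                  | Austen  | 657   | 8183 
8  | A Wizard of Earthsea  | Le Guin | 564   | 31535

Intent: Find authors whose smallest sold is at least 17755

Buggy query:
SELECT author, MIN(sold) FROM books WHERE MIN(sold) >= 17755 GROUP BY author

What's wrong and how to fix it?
Bug: MIN() in WHERE is a misuse of aggregate

Fix: Replace WHERE with HAVING after the GROUP BY

Corrected query:
SELECT author, MIN(sold) FROM books GROUP BY author HAVING MIN(sold) >= 17755

Result:
author  | MIN(sold)
--------+----------
Le Guin | 23936    
Orwell  | 41345    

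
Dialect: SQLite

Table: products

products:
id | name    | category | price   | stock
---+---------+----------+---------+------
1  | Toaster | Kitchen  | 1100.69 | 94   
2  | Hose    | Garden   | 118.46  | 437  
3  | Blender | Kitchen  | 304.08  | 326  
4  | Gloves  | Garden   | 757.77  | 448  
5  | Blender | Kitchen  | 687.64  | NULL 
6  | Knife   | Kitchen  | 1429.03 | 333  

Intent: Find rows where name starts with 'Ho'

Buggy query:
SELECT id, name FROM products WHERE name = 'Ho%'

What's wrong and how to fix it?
Bug: Wildcards only work with LIKE; '=' treats '%' as a literal character

Fix: Replace '=' with LIKE so 'Ho%' is treated as a pattern

Corrected query:
SELECT id, name FROM products WHERE name LIKE 'Ho%'

Result:
id | name
---+-----
2  | Hose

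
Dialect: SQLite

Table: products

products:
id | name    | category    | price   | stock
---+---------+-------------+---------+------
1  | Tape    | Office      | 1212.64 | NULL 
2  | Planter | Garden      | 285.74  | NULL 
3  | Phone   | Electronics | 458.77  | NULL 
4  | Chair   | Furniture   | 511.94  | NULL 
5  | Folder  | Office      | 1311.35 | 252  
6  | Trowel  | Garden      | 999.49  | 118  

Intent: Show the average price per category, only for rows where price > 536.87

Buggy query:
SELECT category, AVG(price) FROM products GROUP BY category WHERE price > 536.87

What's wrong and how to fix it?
Bug: Row-level WHERE must come before GROUP BY in the clause order

Fix: Place WHERE between FROM and GROUP BY

Corrected query:
SELECT category, AVG(price) FROM products WHERE price > 536.87 GROUP BY category

Result:
category | AVG(price)
---------+-----------
Garden   | 999.49    
Office   | 1261.995  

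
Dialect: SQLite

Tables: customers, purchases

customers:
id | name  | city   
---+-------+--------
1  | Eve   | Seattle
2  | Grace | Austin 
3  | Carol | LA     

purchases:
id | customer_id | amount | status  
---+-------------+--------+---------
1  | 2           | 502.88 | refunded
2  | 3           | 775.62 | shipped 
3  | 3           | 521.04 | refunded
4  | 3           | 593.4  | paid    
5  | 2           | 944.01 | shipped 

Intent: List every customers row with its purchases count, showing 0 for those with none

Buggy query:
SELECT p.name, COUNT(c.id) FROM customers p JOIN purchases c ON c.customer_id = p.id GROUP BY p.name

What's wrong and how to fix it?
Bug: An inner join excludes parents with zero children

Fix: Use LEFT JOIN so parents without children still appear (COUNT(c.id) gives 0)

Corrected query:
SELECT p.name, COUNT(c.id) FROM customers p LEFT JOIN purchases c ON c.customer_id = p.id GROUP BY p.name

Result:
name  | COUNT(c.id)
------+------------
Carol | 3          
Eve   | 0          
Grace | 2          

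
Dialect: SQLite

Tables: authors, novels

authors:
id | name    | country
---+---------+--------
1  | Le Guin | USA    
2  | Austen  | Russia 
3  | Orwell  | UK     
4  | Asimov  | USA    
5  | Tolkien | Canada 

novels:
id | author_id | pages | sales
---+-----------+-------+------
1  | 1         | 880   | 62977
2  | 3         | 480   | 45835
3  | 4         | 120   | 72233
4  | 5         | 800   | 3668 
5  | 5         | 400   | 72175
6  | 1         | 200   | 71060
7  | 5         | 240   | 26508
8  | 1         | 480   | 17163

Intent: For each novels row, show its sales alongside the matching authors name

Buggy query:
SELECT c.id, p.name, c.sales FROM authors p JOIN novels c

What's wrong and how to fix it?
Bug: Missing join condition: each novels row is matched to all authors rows instead of just its own

Fix: Specify the join condition linking the foreign key to the parent id

Corrected query:
SELECT c.id, p.name, c.sales FROM authors p JOIN novels c ON c.author_id = p.id

Result:
id | name    | sales
---+---------+------
1  | Le Guin | 62977
2  | Orwell  | 45835
3  | Asimov  | 72233
4  | Tolkien | 3668 
5  | Tolkien | 72175
6  | Le Guin | 71060
7  | Tolkien | 26508
8  | Le Guin | 17163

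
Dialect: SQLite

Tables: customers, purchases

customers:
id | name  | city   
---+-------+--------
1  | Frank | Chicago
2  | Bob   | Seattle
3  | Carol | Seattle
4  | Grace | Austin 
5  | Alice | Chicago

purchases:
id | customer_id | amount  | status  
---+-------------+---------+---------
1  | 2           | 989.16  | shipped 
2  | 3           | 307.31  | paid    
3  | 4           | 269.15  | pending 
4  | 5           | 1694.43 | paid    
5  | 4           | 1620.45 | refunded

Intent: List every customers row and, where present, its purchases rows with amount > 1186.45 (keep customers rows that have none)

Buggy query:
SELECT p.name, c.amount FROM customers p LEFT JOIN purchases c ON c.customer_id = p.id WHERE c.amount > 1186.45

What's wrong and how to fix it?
Bug: Filtering c.amount in WHERE discards the NULL rows produced by LEFT JOIN, turning it into an inner join

Fix: Put 'c.amount > 1186.45' in the JOIN's ON clause instead of WHERE

Corrected query:
SELECT p.name, c.amount FROM customers p LEFT JOIN purchases c ON c.customer_id = p.id AND c.amount > 1186.45

Result:
name  | amount 
------+--------
Frank | NULL   
Bob   | NULL   
Carol | NULL   
Grace | 1620.45
Alice | 1694.43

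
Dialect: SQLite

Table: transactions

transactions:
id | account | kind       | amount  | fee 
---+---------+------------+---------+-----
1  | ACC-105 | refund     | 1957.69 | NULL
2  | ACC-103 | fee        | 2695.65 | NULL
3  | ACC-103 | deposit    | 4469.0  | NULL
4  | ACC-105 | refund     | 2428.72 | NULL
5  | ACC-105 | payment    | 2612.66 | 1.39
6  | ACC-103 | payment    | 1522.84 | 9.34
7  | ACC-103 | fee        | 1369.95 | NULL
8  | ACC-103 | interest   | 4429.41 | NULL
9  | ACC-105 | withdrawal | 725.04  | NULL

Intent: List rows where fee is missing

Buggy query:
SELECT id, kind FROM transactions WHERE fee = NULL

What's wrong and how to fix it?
Bug: '= NULL' is always unknown in SQL three-valued logic, so no rows match

Fix: Replace '= NULL' with 'IS NULL'

Corrected query:
SELECT id, kind FROM transactions WHERE fee IS NULL

Result:
id | kind      
---+-----------
1  | refund    
2  | fee       
3  | deposit   
4  | refund    
7  | fee       
8  | interest  
9  | withdrawal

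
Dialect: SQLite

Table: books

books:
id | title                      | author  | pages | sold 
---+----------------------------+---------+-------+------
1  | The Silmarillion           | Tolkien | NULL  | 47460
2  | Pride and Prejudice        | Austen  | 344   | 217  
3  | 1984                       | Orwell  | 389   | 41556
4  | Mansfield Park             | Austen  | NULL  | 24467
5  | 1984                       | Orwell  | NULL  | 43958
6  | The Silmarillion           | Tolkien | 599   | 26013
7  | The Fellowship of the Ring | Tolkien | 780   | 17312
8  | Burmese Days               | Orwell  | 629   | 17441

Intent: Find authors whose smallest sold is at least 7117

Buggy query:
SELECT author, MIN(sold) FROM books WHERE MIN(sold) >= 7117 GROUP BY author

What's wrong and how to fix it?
Bug: MIN() in WHERE is a misuse of aggregate

Fix: Replace WHERE with HAVING after the GROUP BY

Corrected query:
SELECT author, MIN(sold) FROM books GROUP BY author HAVING MIN(sold) >= 7117

Result:
author  | MIN(sold)
--------+----------
Orwell  | 17441    
Tolkien | 17312    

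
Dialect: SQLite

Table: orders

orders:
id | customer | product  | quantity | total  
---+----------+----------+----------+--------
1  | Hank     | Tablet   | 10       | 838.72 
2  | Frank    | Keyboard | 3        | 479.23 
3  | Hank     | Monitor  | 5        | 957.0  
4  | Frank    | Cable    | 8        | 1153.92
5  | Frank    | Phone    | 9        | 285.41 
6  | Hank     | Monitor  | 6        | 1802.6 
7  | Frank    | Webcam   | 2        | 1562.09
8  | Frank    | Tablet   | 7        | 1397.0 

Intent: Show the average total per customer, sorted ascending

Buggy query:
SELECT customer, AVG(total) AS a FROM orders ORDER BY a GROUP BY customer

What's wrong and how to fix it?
Bug: GROUP BY must precede ORDER BY

Fix: Reorder: SELECT … FROM … GROUP BY … ORDER BY …

Corrected query:
SELECT customer, AVG(total) AS a FROM orders GROUP BY customer ORDER BY a

Result:
customer | a      
---------+--------
Frank    | 975.53 
Hank     | 1199.44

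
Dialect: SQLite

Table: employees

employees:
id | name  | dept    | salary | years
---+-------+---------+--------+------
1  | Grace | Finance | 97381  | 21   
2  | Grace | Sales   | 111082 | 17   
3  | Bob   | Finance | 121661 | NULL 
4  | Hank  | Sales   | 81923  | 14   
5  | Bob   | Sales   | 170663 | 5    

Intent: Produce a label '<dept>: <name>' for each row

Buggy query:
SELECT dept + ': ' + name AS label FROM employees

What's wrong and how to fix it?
Bug: '+' is numeric addition; on text columns SQLite converts them to 0 instead of concatenating

Fix: Replace + with || to concatenate text

Corrected query:
SELECT dept || ': ' || name AS label FROM employees

Result:
label         
--------------
Finance: Grace
Sales: Grace  
Finance: Bob  
Sales: Hank   
Sales: Bob    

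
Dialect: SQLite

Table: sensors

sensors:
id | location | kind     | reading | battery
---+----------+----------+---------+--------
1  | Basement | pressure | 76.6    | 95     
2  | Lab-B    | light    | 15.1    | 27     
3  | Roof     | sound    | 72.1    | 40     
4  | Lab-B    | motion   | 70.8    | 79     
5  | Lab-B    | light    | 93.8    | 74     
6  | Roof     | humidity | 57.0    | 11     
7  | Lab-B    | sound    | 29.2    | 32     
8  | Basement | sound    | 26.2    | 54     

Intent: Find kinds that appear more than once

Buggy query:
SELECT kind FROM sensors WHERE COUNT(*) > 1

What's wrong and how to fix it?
Bug: WHERE can't reference COUNT(*); aggregates are computed after WHERE

Fix: Group first, then use HAVING for the count condition

Corrected query:
SELECT kind FROM sensors GROUP BY kind HAVING COUNT(*) > 1

Result:
kind 
-----
light
sound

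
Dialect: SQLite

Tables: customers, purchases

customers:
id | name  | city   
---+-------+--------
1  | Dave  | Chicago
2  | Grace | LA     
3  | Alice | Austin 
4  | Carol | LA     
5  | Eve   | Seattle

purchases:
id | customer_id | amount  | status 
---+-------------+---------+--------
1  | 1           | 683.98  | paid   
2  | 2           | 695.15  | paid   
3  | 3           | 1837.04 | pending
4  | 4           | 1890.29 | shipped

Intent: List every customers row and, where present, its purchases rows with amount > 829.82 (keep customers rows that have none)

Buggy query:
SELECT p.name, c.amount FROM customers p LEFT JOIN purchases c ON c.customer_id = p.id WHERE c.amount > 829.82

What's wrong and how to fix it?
Bug: Filtering c.amount in WHERE discards the NULL rows produced by LEFT JOIN, turning it into an inner join

Fix: Put 'c.amount > 829.82' in the JOIN's ON clause instead of WHERE

Corrected query:
SELECT p.name, c.amount FROM customers p LEFT JOIN purchases c ON c.customer_id = p.id AND c.amount > 829.82

Result:
name  | amount 
------+--------
Dave  | NULL   
Grace | NULL   
Alice | 1837.04
Carol | 1890.29
Eve   | NULL   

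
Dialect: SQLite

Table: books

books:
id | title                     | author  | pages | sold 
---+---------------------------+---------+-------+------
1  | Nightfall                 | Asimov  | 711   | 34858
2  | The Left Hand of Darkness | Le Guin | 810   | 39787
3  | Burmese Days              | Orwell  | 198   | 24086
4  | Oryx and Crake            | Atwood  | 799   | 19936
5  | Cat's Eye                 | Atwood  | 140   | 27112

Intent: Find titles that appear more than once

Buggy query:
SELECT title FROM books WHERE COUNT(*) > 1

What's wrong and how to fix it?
Bug: WHERE can't reference COUNT(*); aggregates are computed after WHERE

Fix: GROUP BY title, then filter groups with HAVING COUNT(*) > 1

Corrected query:
SELECT title FROM books GROUP BY title HAVING COUNT(*) > 1

Result:
(no rows)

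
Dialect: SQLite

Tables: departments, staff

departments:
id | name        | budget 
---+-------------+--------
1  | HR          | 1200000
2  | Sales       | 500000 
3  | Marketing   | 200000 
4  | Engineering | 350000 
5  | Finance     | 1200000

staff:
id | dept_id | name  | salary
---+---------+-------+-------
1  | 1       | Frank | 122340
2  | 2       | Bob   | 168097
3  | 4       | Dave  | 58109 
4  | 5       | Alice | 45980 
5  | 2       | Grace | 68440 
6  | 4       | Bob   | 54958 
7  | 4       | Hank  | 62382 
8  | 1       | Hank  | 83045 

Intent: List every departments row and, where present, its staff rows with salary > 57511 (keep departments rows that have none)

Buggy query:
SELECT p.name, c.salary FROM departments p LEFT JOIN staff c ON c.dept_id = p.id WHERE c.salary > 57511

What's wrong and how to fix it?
Bug: Filtering c.salary in WHERE discards the NULL rows produced by LEFT JOIN, turning it into an inner join

Fix: Move the right-table condition into the ON clause so unmatched parents are kept

Corrected query:
SELECT p.name, c.salary FROM departments p LEFT JOIN staff c ON c.dept_id = p.id AND c.salary > 57511

Result:
name        | salary
------------+-------
HR          | 83045 
HR          | 122340
Sales       | 68440 
Sales       | 168097
Marketing   | NULL  
Engineering | 58109 
Engineering | 62382 
Finance     | NULL  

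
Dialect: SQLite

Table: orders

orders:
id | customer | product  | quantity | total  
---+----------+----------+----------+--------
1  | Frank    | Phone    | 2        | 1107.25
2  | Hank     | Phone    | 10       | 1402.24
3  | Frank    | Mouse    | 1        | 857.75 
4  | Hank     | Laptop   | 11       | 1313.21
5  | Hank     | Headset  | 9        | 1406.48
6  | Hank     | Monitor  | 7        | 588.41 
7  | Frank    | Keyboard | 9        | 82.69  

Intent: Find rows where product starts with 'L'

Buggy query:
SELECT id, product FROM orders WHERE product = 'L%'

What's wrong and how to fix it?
Bug: '=' compares the literal string including the % character; pattern matching needs LIKE

Fix: Replace '=' with LIKE so 'L%' is treated as a pattern

Corrected query:
SELECT id, product FROM orders WHERE product LIKE 'L%'

Result:
id | product
---+--------
4  | Laptop 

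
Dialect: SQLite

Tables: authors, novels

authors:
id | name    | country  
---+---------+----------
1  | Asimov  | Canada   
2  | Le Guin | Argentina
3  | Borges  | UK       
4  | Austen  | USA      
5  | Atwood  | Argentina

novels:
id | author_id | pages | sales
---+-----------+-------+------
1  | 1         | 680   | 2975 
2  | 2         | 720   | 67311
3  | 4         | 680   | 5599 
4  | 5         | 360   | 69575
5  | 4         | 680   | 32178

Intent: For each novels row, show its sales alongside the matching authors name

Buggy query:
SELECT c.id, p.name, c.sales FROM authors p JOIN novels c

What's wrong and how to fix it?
Bug: JOIN with no ON clause produces a cartesian product; every novels row pairs with every authors row

Fix: Specify the join condition linking the foreign key to the parent id

Corrected query:
SELECT c.id, p.name, c.sales FROM authors p JOIN novels c ON c.author_id = p.id

Result:
id | name    | sales
---+---------+------
1  | Asimov  | 2975 
2  | Le Guin | 67311
3  | Austen  | 5599 
4  | Atwood  | 69575
5  | Austen  | 32178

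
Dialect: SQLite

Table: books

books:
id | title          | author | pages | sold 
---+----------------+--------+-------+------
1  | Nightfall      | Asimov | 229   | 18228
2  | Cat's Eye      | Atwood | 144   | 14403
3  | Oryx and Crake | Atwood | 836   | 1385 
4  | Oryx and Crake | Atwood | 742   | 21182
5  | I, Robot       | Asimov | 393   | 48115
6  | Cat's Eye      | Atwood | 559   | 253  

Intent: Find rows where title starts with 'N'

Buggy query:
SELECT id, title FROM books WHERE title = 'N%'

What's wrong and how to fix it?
Bug: Wildcards only work with LIKE; '=' treats '%' as a literal character

Fix: Use LIKE for wildcard pattern matching

Corrected query:
SELECT id, title FROM books WHERE title LIKE 'N%'

Result:
id | title    
---+----------
1  | Nightfall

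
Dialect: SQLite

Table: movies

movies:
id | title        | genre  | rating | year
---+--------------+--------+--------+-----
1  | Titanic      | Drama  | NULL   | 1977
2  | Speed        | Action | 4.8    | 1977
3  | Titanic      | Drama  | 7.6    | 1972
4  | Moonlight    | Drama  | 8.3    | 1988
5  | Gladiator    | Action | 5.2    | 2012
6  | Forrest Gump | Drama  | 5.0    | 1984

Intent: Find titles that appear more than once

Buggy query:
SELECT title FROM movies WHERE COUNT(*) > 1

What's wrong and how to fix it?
Bug: WHERE can't reference COUNT(*); aggregates are computed after WHERE

Fix: GROUP BY title, then filter groups with HAVING COUNT(*) > 1

Corrected query:
SELECT title FROM movies GROUP BY title HAVING COUNT(*) > 1

Result:
title  
-------
Titanic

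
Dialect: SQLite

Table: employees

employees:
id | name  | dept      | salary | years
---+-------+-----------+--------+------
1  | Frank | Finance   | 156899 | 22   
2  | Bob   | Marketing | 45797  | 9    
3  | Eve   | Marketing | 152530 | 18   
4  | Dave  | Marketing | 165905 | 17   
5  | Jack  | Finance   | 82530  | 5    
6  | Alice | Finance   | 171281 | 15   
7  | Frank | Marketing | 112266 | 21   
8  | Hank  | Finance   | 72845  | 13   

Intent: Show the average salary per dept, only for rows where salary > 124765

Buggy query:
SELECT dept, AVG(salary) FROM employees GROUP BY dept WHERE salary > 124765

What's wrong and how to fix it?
Bug: WHERE cannot follow GROUP BY

Fix: Move the WHERE clause before GROUP BY

Corrected query:
SELECT dept, AVG(salary) FROM employees WHERE salary > 124765 GROUP BY dept

Result:
dept      | AVG(salary)
----------+------------
Finance   | 164090     
Marketing | 159217.5   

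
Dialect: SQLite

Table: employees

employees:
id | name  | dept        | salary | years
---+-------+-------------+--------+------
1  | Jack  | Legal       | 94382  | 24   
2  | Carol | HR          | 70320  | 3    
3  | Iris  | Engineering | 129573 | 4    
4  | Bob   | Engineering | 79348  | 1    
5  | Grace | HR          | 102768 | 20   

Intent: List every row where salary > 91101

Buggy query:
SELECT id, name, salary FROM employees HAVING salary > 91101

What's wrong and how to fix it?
Bug: HAVING filters the output of aggregation, but this query has no GROUP BY and no aggregate functions, so SQLite rejects it (HAVING clause on a non-aggregate query); the condition here is per row

Fix: Use WHERE for row-level filtering

Corrected query:
SELECT id, name, salary FROM employees WHERE salary > 91101

Result:
id | name  | salary
---+-------+-------
1  | Jack  | 94382 
3  | Iris  | 129573
5  | Grace | 102768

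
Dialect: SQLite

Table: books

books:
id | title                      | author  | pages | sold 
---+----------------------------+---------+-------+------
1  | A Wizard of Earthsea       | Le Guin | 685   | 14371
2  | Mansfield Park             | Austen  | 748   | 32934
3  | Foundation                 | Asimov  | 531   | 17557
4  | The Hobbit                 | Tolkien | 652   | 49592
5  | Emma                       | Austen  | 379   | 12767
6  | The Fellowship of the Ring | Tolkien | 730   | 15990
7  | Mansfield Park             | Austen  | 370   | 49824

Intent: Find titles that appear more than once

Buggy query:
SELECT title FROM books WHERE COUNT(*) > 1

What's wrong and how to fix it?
Bug: WHERE can't reference COUNT(*); aggregates are computed after WHERE

Fix: GROUP BY title, then filter groups with HAVING COUNT(*) > 1

Corrected query:
SELECT title FROM books GROUP BY title HAVING COUNT(*) > 1

Result:
title         
--------------
Mansfield Park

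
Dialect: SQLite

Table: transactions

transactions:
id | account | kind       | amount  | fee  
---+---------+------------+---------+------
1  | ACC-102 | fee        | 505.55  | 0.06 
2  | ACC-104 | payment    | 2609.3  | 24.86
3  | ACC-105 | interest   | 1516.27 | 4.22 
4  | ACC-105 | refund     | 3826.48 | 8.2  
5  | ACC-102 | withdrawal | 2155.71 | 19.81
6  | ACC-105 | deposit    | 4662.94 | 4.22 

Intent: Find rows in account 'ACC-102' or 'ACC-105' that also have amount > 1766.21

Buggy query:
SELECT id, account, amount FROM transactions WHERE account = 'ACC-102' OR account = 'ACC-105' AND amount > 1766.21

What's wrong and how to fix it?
Bug: Without parentheses, AND is evaluated before OR, so the amount filter only applies to the 'ACC-105' branch

Fix: Group the OR with parentheses (or use IN), then AND the threshold

Corrected query:
SELECT id, account, amount FROM transactions WHERE (account = 'ACC-102' OR account = 'ACC-105') AND amount > 1766.21

Result:
id | account | amount 
---+---------+--------
4  | ACC-105 | 3826.48
5  | ACC-102 | 2155.71
6  | ACC-105 | 4662.94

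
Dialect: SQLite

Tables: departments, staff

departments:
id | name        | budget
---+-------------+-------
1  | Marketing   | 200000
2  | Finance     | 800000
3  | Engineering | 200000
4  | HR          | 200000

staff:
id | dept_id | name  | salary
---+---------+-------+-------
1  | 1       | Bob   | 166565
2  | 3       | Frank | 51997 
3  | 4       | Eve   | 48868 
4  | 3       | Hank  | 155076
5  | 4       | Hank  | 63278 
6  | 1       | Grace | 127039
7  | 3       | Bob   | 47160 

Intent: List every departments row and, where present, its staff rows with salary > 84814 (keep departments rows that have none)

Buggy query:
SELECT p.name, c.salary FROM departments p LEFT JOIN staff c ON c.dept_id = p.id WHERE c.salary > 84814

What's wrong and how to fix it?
Bug: A WHERE condition on the right-hand table after LEFT JOIN drops unmatched parents

Fix: Move the right-table condition into the ON clause so unmatched parents are kept

Corrected query:
SELECT p.name, c.salary FROM departments p LEFT JOIN staff c ON c.dept_id = p.id AND c.salary > 84814

Result:
name        | salary
------------+-------
Marketing   | 127039
Marketing   | 166565
Finance     | NULL  
Engineering | 155076
HR          | NULL  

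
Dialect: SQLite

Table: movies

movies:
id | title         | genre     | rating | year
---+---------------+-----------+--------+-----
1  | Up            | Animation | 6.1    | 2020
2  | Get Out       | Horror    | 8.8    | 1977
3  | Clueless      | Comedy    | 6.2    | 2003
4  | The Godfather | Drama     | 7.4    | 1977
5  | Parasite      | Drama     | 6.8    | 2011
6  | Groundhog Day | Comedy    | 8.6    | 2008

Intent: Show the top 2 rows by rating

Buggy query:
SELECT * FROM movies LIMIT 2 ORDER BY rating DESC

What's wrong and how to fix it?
Bug: ORDER BY cannot follow LIMIT; LIMIT is the final clause

Fix: Swap the clauses: ORDER BY first, then LIMIT

Corrected query:
SELECT * FROM movies ORDER BY rating DESC LIMIT 2

Result:
id | title         | genre  | rating | year
---+---------------+--------+--------+-----
2  | Get Out       | Horror | 8.8    | 1977
6  | Groundhog Day | Comedy | 8.6    | 2008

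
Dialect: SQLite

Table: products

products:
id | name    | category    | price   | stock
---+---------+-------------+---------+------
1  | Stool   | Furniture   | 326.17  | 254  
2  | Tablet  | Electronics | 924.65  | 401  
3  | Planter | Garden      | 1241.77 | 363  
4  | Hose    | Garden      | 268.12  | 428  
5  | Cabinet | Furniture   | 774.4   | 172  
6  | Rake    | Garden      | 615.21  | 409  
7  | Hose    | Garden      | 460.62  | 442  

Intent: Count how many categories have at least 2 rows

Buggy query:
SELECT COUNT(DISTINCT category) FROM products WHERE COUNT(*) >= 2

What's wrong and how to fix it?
Bug: COUNT(*) cannot appear in WHERE; the per-group count doesn't exist yet

Fix: Use a subquery that GROUPs and filters with HAVING, then count its rows

Corrected query:
SELECT COUNT(*) FROM (SELECT category FROM products GROUP BY category HAVING COUNT(*) >= 2)

Result:
COUNT(*)
--------
2       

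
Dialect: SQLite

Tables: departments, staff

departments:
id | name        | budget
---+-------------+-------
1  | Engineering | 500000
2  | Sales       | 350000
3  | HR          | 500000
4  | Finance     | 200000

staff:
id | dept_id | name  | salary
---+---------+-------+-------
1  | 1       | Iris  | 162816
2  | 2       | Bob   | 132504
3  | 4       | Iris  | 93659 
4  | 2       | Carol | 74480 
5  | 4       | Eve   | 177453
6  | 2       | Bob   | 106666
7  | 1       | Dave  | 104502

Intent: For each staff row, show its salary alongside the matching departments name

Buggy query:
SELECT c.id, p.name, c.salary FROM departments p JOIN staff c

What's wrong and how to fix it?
Bug: Missing join condition: each staff row is matched to all departments rows instead of just its own

Fix: Add ON c.dept_id = p.id to the JOIN

Corrected query:
SELECT c.id, p.name, c.salary FROM departments p JOIN staff c ON c.dept_id = p.id

Result:
id | name        | salary
---+-------------+-------
1  | Engineering | 162816
2  | Sales       | 132504
3  | Finance     | 93659 
4  | Sales       | 74480 
5  | Finance     | 177453
6  | Sales       | 106666
7  | Engineering | 104502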